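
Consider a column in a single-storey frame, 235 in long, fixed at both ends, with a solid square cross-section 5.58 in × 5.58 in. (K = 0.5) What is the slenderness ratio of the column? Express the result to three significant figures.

λ ≈ 72.9

I = a⁴/12 = 5.58⁴/12 = 80.79 in⁴
A = 31.14 in²;  r_min = √(I/A) = √(80.79/31.14) = 1.611 in
L_e = K·L = 0.5 × 235 = 117.5 in
λ = L_e / r_min = 117.50 / 1.611 = 72.9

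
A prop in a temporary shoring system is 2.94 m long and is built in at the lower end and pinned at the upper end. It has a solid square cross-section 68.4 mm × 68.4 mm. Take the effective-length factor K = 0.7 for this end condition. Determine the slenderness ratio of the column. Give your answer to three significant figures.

λ ≈ 104

For a square r = a/√12 = 68.4/√12 = 19.75 mm
L_e = K·L = 0.7 × 2.94 m = 2.058 m = 2058.0 mm
λ = L_e / r_min = 2058.0 / 19.75 = 104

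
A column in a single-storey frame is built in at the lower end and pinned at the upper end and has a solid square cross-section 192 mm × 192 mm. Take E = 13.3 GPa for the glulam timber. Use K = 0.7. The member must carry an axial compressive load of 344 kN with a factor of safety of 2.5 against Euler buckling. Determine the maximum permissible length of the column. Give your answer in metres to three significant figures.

L_max ≈ 5.94 m

I = a⁴/12 = 192⁴/12 = 1.132×10^8 mm⁴
I = 1.132×10^-4 m⁴
Required critical load P_cr = n·P = 2.5 × 344 = 860.0 kN = 8.600×10^5 N
From P_cr = π²EI/(K·L)²:  L = (1/K)·√(π²EI/P_cr) = (1/0.7)·√(π²×1.33×10^10×1.132×10^-4/8.600×10^5)
L = 5.94 m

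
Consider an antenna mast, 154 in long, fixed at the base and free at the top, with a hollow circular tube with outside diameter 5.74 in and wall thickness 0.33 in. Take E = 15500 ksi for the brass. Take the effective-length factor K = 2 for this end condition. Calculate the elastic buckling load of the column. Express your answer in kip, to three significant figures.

P_cr ≈ 33.2 kip

Inner diameter d_i = 5.74 − 2×0.33 = 5.080 in
I = π(d_o⁴ − d_i⁴)/64 = π(5.74⁴ − 5.080⁴)/64 = 20.60 in⁴
Effective length L_e = K·L = 2 × 154 = 308.0 in
P_cr = π²EI / L_e² = π² × 15500×10³ × 20.60 / 308.0² = 3.321×10^4 lb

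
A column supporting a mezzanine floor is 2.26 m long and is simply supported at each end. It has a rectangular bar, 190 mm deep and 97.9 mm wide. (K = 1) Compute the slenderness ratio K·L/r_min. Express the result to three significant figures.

For a rectangle r_min = b/√12 = 97.9/√12 = 28.26 mm
L_e = K·L = 1 × 2.26 m = 2.260 m = 2260.0 mm
λ = L_e / r_min = 2260.0 / 28.26 = 80.0

λ ≈ 80.0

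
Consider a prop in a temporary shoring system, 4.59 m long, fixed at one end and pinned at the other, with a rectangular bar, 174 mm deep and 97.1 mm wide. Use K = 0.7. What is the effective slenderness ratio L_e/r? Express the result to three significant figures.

λ ≈ 115

For a rectangle r_min = b/√12 = 97.1/√12 = 28.03 mm
L_e = K·L = 0.7 × 4.59 m = 3.213 m = 3213.0 mm
λ = L_e / r_min = 3213.0 / 28.03 = 115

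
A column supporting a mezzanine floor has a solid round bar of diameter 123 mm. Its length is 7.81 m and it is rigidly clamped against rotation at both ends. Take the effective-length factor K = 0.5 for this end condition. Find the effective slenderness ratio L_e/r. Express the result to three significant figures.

I = πd⁴/64 = π×123⁴/64 = 1.124×10^7 mm⁴
A = 1.188×10^4 mm²;  r_min = √(I/A) = √(1.124×10^7/1.188×10^4) = 30.75 mm
L_e = K·L = 0.5 × 7.81 m = 3.905 m = 3905.0 mm
λ = L_e / r_min = 3905.0 / 30.75 = 127

λ ≈ 127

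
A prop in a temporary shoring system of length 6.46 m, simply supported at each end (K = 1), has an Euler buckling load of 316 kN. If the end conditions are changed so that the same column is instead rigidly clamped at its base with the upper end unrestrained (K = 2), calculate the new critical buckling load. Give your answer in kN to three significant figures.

P_cr ∝ 1/K², so P_cr,new = P_cr,old × (K_old/K_new)² = 316 × (1/2)²
= 316 × 0.2500 = 79.0 kN

P_cr ≈ 79.0 kN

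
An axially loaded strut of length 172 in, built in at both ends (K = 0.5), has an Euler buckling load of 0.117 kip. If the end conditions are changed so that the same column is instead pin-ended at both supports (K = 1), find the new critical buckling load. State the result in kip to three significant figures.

P_cr ∝ 1/K², so P_cr,new = P_cr,old × (K_old/K_new)² = 0.117 × (0.5/1)²
= 0.117 × 0.2500 = 0.0292 kip

P_cr ≈ 0.0292 kip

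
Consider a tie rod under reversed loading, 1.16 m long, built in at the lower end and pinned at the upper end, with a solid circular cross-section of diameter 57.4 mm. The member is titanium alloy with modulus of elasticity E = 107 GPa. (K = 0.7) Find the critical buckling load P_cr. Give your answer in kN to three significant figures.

P_cr ≈ 853 kN

I = πd⁴/64 = π×57.4⁴/64 = 5.329×10^5 mm⁴
I = 5.329×10^5 mm⁴ = 5.329×10^-7 m⁴
Effective length L_e = K·L = 0.7 × 1.16 = 0.8120 m
P_cr = π²EI / L_e² = π² × 107×10⁹ × 5.329×10^-7 / 0.8120² = 8.535×10^5 N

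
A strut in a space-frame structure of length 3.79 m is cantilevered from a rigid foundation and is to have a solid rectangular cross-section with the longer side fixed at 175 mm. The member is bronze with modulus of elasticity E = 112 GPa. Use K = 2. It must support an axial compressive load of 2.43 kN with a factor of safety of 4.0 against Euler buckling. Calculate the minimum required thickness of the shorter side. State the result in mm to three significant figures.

b ≈ 32.6 mm

Required P_cr = n·P = 4.0 × 2.43 = 9.720 kN
L_e = K·L = 2 × 3.79 = 7.580 m
Required I = P_cr·L_e²/(π²E) = 9.720×10^3 × 7.580² / (π² × 1.12×10^11) = 5.052×10^-7 m⁴
I_req = 5.052×10^5 mm⁴
Rectangle, weak axis: I_min = h·b³/12 with h = 175 mm fixed  ⇒  b = (12I/h)^(1/3) = 32.6 mm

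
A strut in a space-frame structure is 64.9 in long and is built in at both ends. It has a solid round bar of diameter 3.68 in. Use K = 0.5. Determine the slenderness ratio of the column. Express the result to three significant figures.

λ ≈ 35.3

For a solid circle r = d/4 = 3.68/4 = 0.9200 in
L_e = K·L = 0.5 × 64.9 = 32.45 in
λ = L_e / r_min = 32.450 / 0.9200 = 35.3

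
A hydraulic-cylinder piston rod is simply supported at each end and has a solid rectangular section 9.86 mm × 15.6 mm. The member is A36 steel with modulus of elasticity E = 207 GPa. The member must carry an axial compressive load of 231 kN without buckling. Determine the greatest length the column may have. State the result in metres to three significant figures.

Buckling occurs about the weak axis: I_min = h·b³/12 with b = 9.86 mm (the shorter side).
I_min = 15.6×9.86³/12 = 1.246×10^3 mm⁴
I = 1.246×10^-9 m⁴
At the buckling limit P_cr = P = 2.310×10^5 N
From P_cr = π²EI/(K·L)²:  L = (1/K)·√(π²EI/P_cr) = (1/1)·√(π²×2.07×10^11×1.246×10^-9/2.310×10^5)
L = 0.105 m

L_max ≈ 0.105 m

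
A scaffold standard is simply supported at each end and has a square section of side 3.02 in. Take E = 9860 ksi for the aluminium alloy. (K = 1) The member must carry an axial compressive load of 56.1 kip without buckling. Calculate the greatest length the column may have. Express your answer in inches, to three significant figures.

I = a⁴/12 = 3.02⁴/12 = 6.932 in⁴
At the buckling limit P_cr = P = 5.610×10^4 lb
From P_cr = π²EI/(K·L)²:  L = (1/K)·√(π²EI/P_cr) = (1/1)·√(π²×9.86×10^6×6.932/5.610×10^4)
L = 110 in

L_max ≈ 110 in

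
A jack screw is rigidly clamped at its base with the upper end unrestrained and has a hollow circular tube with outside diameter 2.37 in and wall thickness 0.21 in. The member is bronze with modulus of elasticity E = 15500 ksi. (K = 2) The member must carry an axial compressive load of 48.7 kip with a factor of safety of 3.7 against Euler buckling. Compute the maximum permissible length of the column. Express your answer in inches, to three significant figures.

L_max ≈ 13.3 in

Inner diameter d_i = 2.37 − 2×0.21 = 1.950 in
I = π(d_o⁴ − d_i⁴)/64 = π(2.37⁴ − 1.950⁴)/64 = 0.8389 in⁴
Required critical load P_cr = n·P = 3.7 × 48.7 = 180.2 kip = 1.802×10^5 lb
From P_cr = π²EI/(K·L)²:  L = (1/K)·√(π²EI/P_cr) = (1/2)·√(π²×1.55×10^7×0.8389/1.802×10^5)
L = 13.3 in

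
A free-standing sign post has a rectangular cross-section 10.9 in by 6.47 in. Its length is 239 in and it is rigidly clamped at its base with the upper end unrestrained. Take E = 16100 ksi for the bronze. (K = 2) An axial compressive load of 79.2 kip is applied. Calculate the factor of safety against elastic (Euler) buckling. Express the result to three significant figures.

n ≈ 2.16

Buckling occurs about the weak axis: I_min = h·b³/12 with b = 6.47 in (the shorter side).
I_min = 10.9×6.47³/12 = 246.0 in⁴
Effective length L_e = K·L = 2 × 239 = 478.0 in
P_cr = π²EI / L_e² = π² × 16100×10³ × 246.0 / 478.0² = 1.711×10^5 lb
Factor of safety n = P_cr / P = 171.09 / 79.2 = 2.16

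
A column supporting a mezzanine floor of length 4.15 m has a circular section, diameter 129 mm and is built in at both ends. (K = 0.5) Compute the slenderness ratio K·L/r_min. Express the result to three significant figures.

For a solid circle r = d/4 = 129/4 = 32.25 mm
L_e = K·L = 0.5 × 4.15 m = 2.075 m = 2075.0 mm
λ = L_e / r_min = 2075.0 / 32.25 = 64.3

λ ≈ 64.3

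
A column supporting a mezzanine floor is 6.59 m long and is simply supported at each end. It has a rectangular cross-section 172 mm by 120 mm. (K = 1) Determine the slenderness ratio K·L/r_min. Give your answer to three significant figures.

For a rectangle r_min = b/√12 = 120/√12 = 34.64 mm
L_e = K·L = 1 × 6.59 m = 6.590 m = 6590.0 mm
λ = L_e / r_min = 6590.0 / 34.64 = 190

λ ≈ 190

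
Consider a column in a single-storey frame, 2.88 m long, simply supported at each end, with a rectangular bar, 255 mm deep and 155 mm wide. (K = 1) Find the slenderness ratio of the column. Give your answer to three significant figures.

Buckling occurs about the weak axis: I_min = h·b³/12 with b = 155 mm (the shorter side).
I_min = 255×155³/12 = 7.913×10^7 mm⁴
A = 3.953×10^4 mm²;  r_min = √(I/A) = √(7.913×10^7/3.953×10^4) = 44.74 mm
L_e = K·L = 1 × 2.88 m = 2.880 m = 2880.0 mm
λ = L_e / r_min = 2880.0 / 44.74 = 64.4

λ ≈ 64.4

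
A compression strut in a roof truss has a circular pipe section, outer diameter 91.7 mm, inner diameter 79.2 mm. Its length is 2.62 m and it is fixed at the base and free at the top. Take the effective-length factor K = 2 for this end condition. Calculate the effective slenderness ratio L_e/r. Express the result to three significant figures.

λ ≈ 173

d_o = 91.7 mm, d_i = 79.2 mm
I = π(d_o⁴ − d_i⁴)/64 = π(91.7⁴ − 79.20⁴)/64 = 1.540×10^6 mm⁴
A = 1.678×10^3 mm²;  r_min = √(I/A) = √(1.540×10^6/1.678×10^3) = 30.29 mm
L_e = K·L = 2 × 2.62 m = 5.240 m = 5240.0 mm
λ = L_e / r_min = 5240.0 / 30.29 = 173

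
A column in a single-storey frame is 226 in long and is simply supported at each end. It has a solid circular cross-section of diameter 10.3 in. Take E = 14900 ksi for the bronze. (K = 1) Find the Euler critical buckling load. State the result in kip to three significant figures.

I = πd⁴/64 = π×10.3⁴/64 = 552.5 in⁴
Effective length L_e = K·L = 1 × 226 = 226.0 in
P_cr = π²EI / L_e² = π² × 14900×10³ × 552.5 / 226.0² = 1.591×10^6 lb

P_cr ≈ 1590 kip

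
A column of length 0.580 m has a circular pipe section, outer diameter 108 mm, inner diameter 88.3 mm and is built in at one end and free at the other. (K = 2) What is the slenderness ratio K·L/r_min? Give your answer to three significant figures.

d_o = 108 mm, d_i = 88.3 mm
I = π(d_o⁴ − d_i⁴)/64 = π(108⁴ − 88.30⁴)/64 = 3.694×10^6 mm⁴
A = 3.037×10^3 mm²;  r_min = √(I/A) = √(3.694×10^6/3.037×10^3) = 34.88 mm
L_e = K·L = 2 × 0.580 m = 1.160 m = 1160.0 mm
λ = L_e / r_min = 1160.0 / 34.88 = 33.3

λ ≈ 33.3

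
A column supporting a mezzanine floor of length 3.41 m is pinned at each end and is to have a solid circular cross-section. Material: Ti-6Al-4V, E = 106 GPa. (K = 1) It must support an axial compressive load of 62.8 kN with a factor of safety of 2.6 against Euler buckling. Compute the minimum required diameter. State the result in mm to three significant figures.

d ≈ 78.0 mm

Required P_cr = n·P = 2.6 × 62.8 = 163.3 kN
L_e = K·L = 1 × 3.41 = 3.410 m
Required I = P_cr·L_e²/(π²E) = 1.633×10^5 × 3.410² / (π² × 1.06×10^11) = 1.815×10^-6 m⁴
I_req = 1.815×10^6 mm⁴
Solid circle: I = πd⁴/64  ⇒  d = (64I/π)^(1/4) = (64×1.815×10^6/π)^(1/4) = 78.0 mm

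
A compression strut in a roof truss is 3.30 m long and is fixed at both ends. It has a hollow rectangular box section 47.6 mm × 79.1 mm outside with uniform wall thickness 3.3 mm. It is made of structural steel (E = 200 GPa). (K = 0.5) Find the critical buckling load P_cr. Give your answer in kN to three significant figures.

Inner dimensions: h_i = 79.1 − 2×3.3 = 72.50 mm, b_i = 47.6 − 2×3.3 = 41.00 mm
Weak-axis I_min = (h_o·b_o³ − h_i·b_i³)/12 with b_o = 47.6, b_i = 41.00 mm (shorter outer/inner sides).
I_min = (79.1×47.6³ − 72.50×41.00³)/12 = 2.945×10^5 mm⁴
I = 2.945×10^5 mm⁴ = 2.945×10^-7 m⁴
Effective length L_e = K·L = 0.5 × 3.30 = 1.650 m
P_cr = π²EI / L_e² = π² × 200×10⁹ × 2.945×10^-7 / 1.650² = 2.135×10^5 N

P_cr ≈ 214 kN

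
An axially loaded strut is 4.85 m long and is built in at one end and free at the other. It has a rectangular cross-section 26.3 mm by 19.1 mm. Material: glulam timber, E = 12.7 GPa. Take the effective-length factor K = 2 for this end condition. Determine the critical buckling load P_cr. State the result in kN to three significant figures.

P_cr ≈ 0.0203 kN

Buckling occurs about the weak axis: I_min = h·b³/12 with b = 19.1 mm (the shorter side).
I_min = 26.3×19.1³/12 = 1.527×10^4 mm⁴
I = 1.527×10^4 mm⁴ = 1.527×10^-8 m⁴
Effective length L_e = K·L = 2 × 4.85 = 9.700 m
P_cr = π²EI / L_e² = π² × 12.7×10⁹ × 1.527×10^-8 / 9.700² = 20.34 N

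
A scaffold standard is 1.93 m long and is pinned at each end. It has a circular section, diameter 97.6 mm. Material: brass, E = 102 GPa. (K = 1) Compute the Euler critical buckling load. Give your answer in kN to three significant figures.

P_cr ≈ 1200 kN

I = πd⁴/64 = π×97.6⁴/64 = 4.454×10^6 mm⁴
I = 4.454×10^6 mm⁴ = 4.454×10^-6 m⁴
Effective length L_e = K·L = 1 × 1.93 = 1.930 m
P_cr = π²EI / L_e² = π² × 102×10⁹ × 4.454×10^-6 / 1.930² = 1.204×10^6 N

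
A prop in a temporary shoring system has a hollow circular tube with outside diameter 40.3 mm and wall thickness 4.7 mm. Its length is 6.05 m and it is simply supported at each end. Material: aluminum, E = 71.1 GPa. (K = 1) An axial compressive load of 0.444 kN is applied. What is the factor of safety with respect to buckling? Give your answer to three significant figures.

n ≈ 3.66

Inner diameter d_i = 40.3 − 2×4.7 = 30.90 mm
I = π(d_o⁴ − d_i⁴)/64 = π(40.3⁴ − 30.90⁴)/64 = 8.473×10^4 mm⁴
I = 8.473×10^4 mm⁴ = 8.473×10^-8 m⁴
Effective length L_e = K·L = 1 × 6.05 = 6.050 m
P_cr = π²EI / L_e² = π² × 71.1×10⁹ × 8.473×10^-8 / 6.050² = 1.624×10^3 N
Factor of safety n = P_cr / P = 1.6243 / 0.444 = 3.66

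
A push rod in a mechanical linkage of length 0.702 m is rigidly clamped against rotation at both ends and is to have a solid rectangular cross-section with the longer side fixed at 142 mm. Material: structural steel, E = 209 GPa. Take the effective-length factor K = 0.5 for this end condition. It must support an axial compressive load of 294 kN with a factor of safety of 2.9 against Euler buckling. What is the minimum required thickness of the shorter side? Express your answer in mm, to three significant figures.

Required P_cr = n·P = 2.9 × 294 = 852.6 kN
L_e = K·L = 0.5 × 0.702 = 0.3510 m
Required I = P_cr·L_e²/(π²E) = 8.526×10^5 × 0.3510² / (π² × 2.09×10^11) = 5.092×10^-8 m⁴
I_req = 5.092×10^4 mm⁴
Rectangle, weak axis: I_min = h·b³/12 with h = 142 mm fixed  ⇒  b = (12I/h)^(1/3) = 16.3 mm

b ≈ 16.3 mm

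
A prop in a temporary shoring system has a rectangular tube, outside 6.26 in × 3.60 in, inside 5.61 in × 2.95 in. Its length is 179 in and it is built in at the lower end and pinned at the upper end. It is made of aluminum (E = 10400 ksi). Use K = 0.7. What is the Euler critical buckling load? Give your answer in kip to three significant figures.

P_cr ≈ 80.7 kip

Weak-axis I_min = (h_o·b_o³ − h_i·b_i³)/12 with b_o = 3.60, b_i = 2.950 in (shorter outer/inner sides).
I_min = (6.26×3.60³ − 5.610×2.950³)/12 = 12.34 in⁴
Effective length L_e = K·L = 0.7 × 179 = 125.3 in
P_cr = π²EI / L_e² = π² × 10400×10³ × 12.34 / 125.3² = 8.066×10^4 lb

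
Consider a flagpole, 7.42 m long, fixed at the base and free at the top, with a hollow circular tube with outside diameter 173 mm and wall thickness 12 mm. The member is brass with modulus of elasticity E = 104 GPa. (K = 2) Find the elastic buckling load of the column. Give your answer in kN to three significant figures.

P_cr ≈ 92.2 kN

Inner diameter d_i = 173 − 2×12 = 149.0 mm
I = π(d_o⁴ − d_i⁴)/64 = π(173⁴ − 149.0⁴)/64 = 1.978×10^7 mm⁴
I = 1.978×10^7 mm⁴ = 1.978×10^-5 m⁴
Effective length L_e = K·L = 2 × 7.42 = 14.84 m
P_cr = π²EI / L_e² = π² × 104×10⁹ × 1.978×10^-5 / 14.84² = 9.217×10^4 N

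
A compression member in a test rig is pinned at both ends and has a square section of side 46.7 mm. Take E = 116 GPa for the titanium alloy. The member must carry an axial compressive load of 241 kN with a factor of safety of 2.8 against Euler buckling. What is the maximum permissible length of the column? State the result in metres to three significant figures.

I = a⁴/12 = 46.7⁴/12 = 3.964×10^5 mm⁴
I = 3.964×10^-7 m⁴
Required critical load P_cr = n·P = 2.8 × 241 = 674.8 kN = 6.748×10^5 N
From P_cr = π²EI/(K·L)²:  L = (1/K)·√(π²EI/P_cr) = (1/1)·√(π²×1.16×10^11×3.964×10^-7/6.748×10^5)
L = 0.820 m

L_max ≈ 0.820 m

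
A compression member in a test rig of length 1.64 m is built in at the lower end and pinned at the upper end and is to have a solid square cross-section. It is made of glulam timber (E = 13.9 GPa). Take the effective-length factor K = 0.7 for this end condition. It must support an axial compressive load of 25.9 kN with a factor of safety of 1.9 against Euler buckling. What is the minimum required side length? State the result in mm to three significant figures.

Required P_cr = n·P = 1.9 × 25.9 = 49.21 kN
L_e = K·L = 0.7 × 1.64 = 1.148 m
Required I = P_cr·L_e²/(π²E) = 4.921×10^4 × 1.148² / (π² × 1.39×10^10) = 4.727×10^-7 m⁴
I_req = 4.727×10^5 mm⁴
Solid square: I = a⁴/12  ⇒  a = (12I)^(1/4) = (12×4.727×10^5)^(1/4) = 48.8 mm

a ≈ 48.8 mm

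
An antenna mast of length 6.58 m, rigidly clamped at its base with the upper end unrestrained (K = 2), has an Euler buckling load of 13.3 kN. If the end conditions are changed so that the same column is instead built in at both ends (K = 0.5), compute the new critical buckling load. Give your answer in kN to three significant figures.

P_cr ∝ 1/K², so P_cr,new = P_cr,old × (K_old/K_new)² = 13.3 × (2/0.5)²
= 13.3 × 16.00 = 213 kN

P_cr ≈ 213 kN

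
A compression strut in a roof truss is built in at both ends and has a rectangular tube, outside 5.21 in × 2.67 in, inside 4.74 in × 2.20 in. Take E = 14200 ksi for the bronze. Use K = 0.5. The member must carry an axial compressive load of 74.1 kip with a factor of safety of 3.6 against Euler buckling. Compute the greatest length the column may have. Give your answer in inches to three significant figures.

L_max ≈ 92.3 in

Weak-axis I_min = (h_o·b_o³ − h_i·b_i³)/12 with b_o = 2.67, b_i = 2.200 in (shorter outer/inner sides).
I_min = (5.21×2.67³ − 4.740×2.200³)/12 = 4.058 in⁴
Required critical load P_cr = n·P = 3.6 × 74.1 = 266.8 kip = 2.668×10^5 lb
From P_cr = π²EI/(K·L)²:  L = (1/K)·√(π²EI/P_cr) = (1/0.5)·√(π²×1.42×10^7×4.058/2.668×10^5)
L = 92.3 in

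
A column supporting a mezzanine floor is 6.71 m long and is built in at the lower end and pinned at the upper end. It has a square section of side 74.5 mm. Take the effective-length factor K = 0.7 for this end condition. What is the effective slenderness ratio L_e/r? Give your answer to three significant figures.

For a square r = a/√12 = 74.5/√12 = 21.51 mm
L_e = K·L = 0.7 × 6.71 m = 4.697 m = 4697.0 mm
λ = L_e / r_min = 4697.0 / 21.51 = 218

λ ≈ 218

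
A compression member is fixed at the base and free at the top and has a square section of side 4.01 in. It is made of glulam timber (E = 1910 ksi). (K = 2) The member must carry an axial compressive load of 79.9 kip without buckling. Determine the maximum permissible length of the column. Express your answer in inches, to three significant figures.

I = a⁴/12 = 4.01⁴/12 = 21.55 in⁴
At the buckling limit P_cr = P = 7.990×10^4 lb
From P_cr = π²EI/(K·L)²:  L = (1/K)·√(π²EI/P_cr) = (1/2)·√(π²×1.91×10^6×21.55/7.990×10^4)
L = 35.7 in

L_max ≈ 35.7 in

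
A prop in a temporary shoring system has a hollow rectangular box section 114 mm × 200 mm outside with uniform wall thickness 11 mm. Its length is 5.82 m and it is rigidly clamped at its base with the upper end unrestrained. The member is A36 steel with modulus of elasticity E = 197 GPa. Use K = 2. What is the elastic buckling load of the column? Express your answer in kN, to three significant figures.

P_cr ≈ 189 kN

Inner dimensions: h_i = 200 − 2×11 = 178.0 mm, b_i = 114 − 2×11 = 92.00 mm
Weak-axis I_min = (h_o·b_o³ − h_i·b_i³)/12 with b_o = 114, b_i = 92.00 mm (shorter outer/inner sides).
I_min = (200×114³ − 178.0×92.00³)/12 = 1.314×10^7 mm⁴
I = 1.314×10^7 mm⁴ = 1.314×10^-5 m⁴
Effective length L_e = K·L = 2 × 5.82 = 11.64 m
P_cr = π²EI / L_e² = π² × 197×10⁹ × 1.314×10^-5 / 11.64² = 1.886×10^5 N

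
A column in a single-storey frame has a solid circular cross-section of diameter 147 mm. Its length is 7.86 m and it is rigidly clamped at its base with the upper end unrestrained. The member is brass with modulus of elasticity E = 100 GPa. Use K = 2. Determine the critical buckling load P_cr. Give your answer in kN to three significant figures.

P_cr ≈ 91.5 kN

I = πd⁴/64 = π×147⁴/64 = 2.292×10^7 mm⁴
I = 2.292×10^7 mm⁴ = 2.292×10^-5 m⁴
Effective length L_e = K·L = 2 × 7.86 = 15.72 m
P_cr = π²EI / L_e² = π² × 100×10⁹ × 2.292×10^-5 / 15.72² = 9.154×10^4 N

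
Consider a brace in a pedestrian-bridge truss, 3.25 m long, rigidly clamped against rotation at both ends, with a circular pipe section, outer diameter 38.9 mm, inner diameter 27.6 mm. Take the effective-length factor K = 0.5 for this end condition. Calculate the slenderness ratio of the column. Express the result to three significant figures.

λ ≈ 136

d_o = 38.9 mm, d_i = 27.6 mm
I = π(d_o⁴ − d_i⁴)/64 = π(38.9⁴ − 27.60⁴)/64 = 8.392×10^4 mm⁴
A = 590.2 mm²;  r_min = √(I/A) = √(8.392×10^4/590.2) = 11.92 mm
L_e = K·L = 0.5 × 3.25 m = 1.625 m = 1625.0 mm
λ = L_e / r_min = 1625.0 / 11.92 = 136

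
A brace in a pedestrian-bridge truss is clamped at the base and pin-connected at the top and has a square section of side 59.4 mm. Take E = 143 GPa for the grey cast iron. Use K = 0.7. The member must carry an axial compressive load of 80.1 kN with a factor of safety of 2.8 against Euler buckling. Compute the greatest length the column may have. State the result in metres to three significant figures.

L_max ≈ 3.65 m

I = a⁴/12 = 59.4⁴/12 = 1.037×10^6 mm⁴
I = 1.037×10^-6 m⁴
Required critical load P_cr = n·P = 2.8 × 80.1 = 224.3 kN = 2.243×10^5 N
From P_cr = π²EI/(K·L)²:  L = (1/K)·√(π²EI/P_cr) = (1/0.7)·√(π²×1.43×10^11×1.037×10^-6/2.243×10^5)
L = 3.65 m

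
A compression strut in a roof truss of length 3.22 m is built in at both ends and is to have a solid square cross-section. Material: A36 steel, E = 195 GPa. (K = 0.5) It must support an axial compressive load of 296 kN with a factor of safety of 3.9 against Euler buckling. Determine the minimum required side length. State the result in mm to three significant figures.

Required P_cr = n·P = 3.9 × 296 = 1154 kN
L_e = K·L = 0.5 × 3.22 = 1.610 m
Required I = P_cr·L_e²/(π²E) = 1.154×10^6 × 1.610² / (π² × 1.95×10^11) = 1.555×10^-6 m⁴
I_req = 1.555×10^6 mm⁴
Solid square: I = a⁴/12  ⇒  a = (12I)^(1/4) = (12×1.555×10^6)^(1/4) = 65.7 mm

a ≈ 65.7 mm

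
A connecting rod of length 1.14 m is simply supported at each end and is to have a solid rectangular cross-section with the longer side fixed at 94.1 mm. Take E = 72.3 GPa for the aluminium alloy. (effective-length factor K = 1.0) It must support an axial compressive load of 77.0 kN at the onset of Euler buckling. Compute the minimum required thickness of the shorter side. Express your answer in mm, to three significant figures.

b ≈ 26.2 mm

L_e = K·L = 1 × 1.14 = 1.140 m
Required I = P_cr·L_e²/(π²E) = 7.700×10^4 × 1.140² / (π² × 7.23×10^10) = 1.402×10^-7 m⁴
I_req = 1.402×10^5 mm⁴
Rectangle, weak axis: I_min = h·b³/12 with h = 94.1 mm fixed  ⇒  b = (12I/h)^(1/3) = 26.2 mm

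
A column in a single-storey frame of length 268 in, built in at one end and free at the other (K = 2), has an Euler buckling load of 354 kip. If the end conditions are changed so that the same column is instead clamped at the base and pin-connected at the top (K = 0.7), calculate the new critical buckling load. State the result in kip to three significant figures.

P_cr ≈ 2890 kip

P_cr ∝ 1/K², so P_cr,new = P_cr,old × (K_old/K_new)² = 354 × (2/0.7)²
= 354 × 8.163 = 2890 kip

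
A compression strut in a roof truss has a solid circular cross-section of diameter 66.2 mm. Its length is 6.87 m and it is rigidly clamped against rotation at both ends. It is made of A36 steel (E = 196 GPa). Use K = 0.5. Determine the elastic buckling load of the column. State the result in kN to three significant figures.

P_cr ≈ 155 kN

I = πd⁴/64 = π×66.2⁴/64 = 9.428×10^5 mm⁴
I = 9.428×10^5 mm⁴ = 9.428×10^-7 m⁴
Effective length L_e = K·L = 0.5 × 6.87 = 3.435 m
P_cr = π²EI / L_e² = π² × 196×10⁹ × 9.428×10^-7 / 3.435² = 1.546×10^5 N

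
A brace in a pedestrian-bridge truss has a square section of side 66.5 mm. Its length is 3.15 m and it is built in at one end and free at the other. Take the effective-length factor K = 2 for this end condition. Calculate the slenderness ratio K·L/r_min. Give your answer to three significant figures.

I = a⁴/12 = 66.5⁴/12 = 1.630×10^6 mm⁴
A = 4.422×10^3 mm²;  r_min = √(I/A) = √(1.630×10^6/4.422×10^3) = 19.20 mm
L_e = K·L = 2 × 3.15 m = 6.300 m = 6300.0 mm
λ = L_e / r_min = 6300.0 / 19.20 = 328

λ ≈ 328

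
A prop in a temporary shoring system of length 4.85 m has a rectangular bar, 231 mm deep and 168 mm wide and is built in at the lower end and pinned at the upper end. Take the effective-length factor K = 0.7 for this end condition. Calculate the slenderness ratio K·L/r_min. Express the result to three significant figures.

λ ≈ 70.0

For a rectangle r_min = b/√12 = 168/√12 = 48.50 mm
L_e = K·L = 0.7 × 4.85 m = 3.395 m = 3395.0 mm
λ = L_e / r_min = 3395.0 / 48.50 = 70.0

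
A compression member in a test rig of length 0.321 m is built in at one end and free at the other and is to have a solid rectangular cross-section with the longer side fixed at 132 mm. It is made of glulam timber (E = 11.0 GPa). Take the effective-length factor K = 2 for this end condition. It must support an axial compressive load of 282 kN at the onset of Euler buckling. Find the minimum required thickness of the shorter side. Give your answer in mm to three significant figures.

b ≈ 46.0 mm

L_e = K·L = 2 × 0.321 = 0.6420 m
Required I = P_cr·L_e²/(π²E) = 2.820×10^5 × 0.6420² / (π² × 1.10×10^10) = 1.071×10^-6 m⁴
I_req = 1.071×10^6 mm⁴
Rectangle, weak axis: I_min = h·b³/12 with h = 132 mm fixed  ⇒  b = (12I/h)^(1/3) = 46.0 mm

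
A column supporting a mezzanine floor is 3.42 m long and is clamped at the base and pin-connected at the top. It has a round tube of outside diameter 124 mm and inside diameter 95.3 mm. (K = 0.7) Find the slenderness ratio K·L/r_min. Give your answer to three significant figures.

d_o = 124 mm, d_i = 95.3 mm
I = π(d_o⁴ − d_i⁴)/64 = π(124⁴ − 95.30⁴)/64 = 7.556×10^6 mm⁴
A = 4.943×10^3 mm²;  r_min = √(I/A) = √(7.556×10^6/4.943×10^3) = 39.10 mm
L_e = K·L = 0.7 × 3.42 m = 2.394 m = 2394.0 mm
λ = L_e / r_min = 2394.0 / 39.10 = 61.2

λ ≈ 61.2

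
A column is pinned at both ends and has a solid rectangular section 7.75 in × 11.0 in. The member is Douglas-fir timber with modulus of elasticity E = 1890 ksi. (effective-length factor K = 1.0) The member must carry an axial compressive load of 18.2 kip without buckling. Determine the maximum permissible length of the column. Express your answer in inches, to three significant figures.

Buckling occurs about the weak axis: I_min = h·b³/12 with b = 7.75 in (the shorter side).
I_min = 11.0×7.75³/12 = 426.7 in⁴
At the buckling limit P_cr = P = 1.820×10^4 lb
From P_cr = π²EI/(K·L)²:  L = (1/K)·√(π²EI/P_cr) = (1/1)·√(π²×1.89×10^6×426.7/1.820×10^4)
L = 661 in

L_max ≈ 661 in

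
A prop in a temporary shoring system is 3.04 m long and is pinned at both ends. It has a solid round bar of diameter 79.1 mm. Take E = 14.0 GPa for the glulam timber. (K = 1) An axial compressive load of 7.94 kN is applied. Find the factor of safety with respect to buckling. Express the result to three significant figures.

I = πd⁴/64 = π×79.1⁴/64 = 1.922×10^6 mm⁴
I = 1.922×10^6 mm⁴ = 1.922×10^-6 m⁴
Effective length L_e = K·L = 1 × 3.04 = 3.040 m
P_cr = π²EI / L_e² = π² × 14.0×10⁹ × 1.922×10^-6 / 3.040² = 2.873×10^4 N
Factor of safety n = P_cr / P = 28.731 / 7.94 = 3.62

n ≈ 3.62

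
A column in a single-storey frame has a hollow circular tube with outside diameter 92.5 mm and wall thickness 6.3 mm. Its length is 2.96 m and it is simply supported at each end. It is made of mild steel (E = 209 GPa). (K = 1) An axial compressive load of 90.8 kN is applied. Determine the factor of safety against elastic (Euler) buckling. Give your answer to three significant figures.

n ≈ 4.13

Inner diameter d_i = 92.5 − 2×6.3 = 79.90 mm
I = π(d_o⁴ − d_i⁴)/64 = π(92.5⁴ − 79.90⁴)/64 = 1.593×10^6 mm⁴
I = 1.593×10^6 mm⁴ = 1.593×10^-6 m⁴
Effective length L_e = K·L = 1 × 2.96 = 2.960 m
P_cr = π²EI / L_e² = π² × 209×10⁹ × 1.593×10^-6 / 2.960² = 3.751×10^5 N
Factor of safety n = P_cr / P = 375.06 / 90.8 = 4.13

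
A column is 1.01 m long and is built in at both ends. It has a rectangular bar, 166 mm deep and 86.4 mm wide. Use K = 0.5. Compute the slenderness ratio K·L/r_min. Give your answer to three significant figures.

λ ≈ 20.2

For a rectangle r_min = b/√12 = 86.4/√12 = 24.94 mm
L_e = K·L = 0.5 × 1.01 m = 0.5050 m = 505.00 mm
λ = L_e / r_min = 505.00 / 24.94 = 20.2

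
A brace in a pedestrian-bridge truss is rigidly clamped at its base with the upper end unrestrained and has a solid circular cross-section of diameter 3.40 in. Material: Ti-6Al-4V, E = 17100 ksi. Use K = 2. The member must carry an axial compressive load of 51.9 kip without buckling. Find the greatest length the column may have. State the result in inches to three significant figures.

L_max ≈ 73.0 in

I = πd⁴/64 = π×3.40⁴/64 = 6.560 in⁴
At the buckling limit P_cr = P = 5.190×10^4 lb
From P_cr = π²EI/(K·L)²:  L = (1/K)·√(π²EI/P_cr) = (1/2)·√(π²×1.71×10^7×6.560/5.190×10^4)
L = 73.0 in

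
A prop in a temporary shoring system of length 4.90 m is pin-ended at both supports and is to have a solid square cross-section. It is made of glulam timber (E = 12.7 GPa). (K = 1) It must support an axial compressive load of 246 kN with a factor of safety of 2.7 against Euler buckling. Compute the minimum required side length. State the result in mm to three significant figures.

Required P_cr = n·P = 2.7 × 246 = 664.2 kN
L_e = K·L = 1 × 4.90 = 4.900 m
Required I = P_cr·L_e²/(π²E) = 6.642×10^5 × 4.900² / (π² × 1.27×10^10) = 1.272×10^-4 m⁴
I_req = 1.272×10^8 mm⁴
Solid square: I = a⁴/12  ⇒  a = (12I)^(1/4) = (12×1.272×10^8)^(1/4) = 198 mm

a ≈ 198 mm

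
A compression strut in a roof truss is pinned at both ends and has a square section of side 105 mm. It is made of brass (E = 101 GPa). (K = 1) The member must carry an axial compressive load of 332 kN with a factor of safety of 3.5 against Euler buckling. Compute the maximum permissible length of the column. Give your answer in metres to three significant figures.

L_max ≈ 2.95 m

I = a⁴/12 = 105⁴/12 = 1.013×10^7 mm⁴
I = 1.013×10^-5 m⁴
Required critical load P_cr = n·P = 3.5 × 332 = 1162 kN = 1.162×10^6 N
From P_cr = π²EI/(K·L)²:  L = (1/K)·√(π²EI/P_cr) = (1/1)·√(π²×1.01×10^11×1.013×10^-5/1.162×10^6)
L = 2.95 m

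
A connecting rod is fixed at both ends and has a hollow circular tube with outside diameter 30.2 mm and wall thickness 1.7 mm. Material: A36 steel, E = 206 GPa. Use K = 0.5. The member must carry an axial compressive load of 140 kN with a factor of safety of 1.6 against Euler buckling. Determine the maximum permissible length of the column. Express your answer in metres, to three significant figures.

L_max ≈ 0.750 m

Inner diameter d_i = 30.2 − 2×1.7 = 26.80 mm
I = π(d_o⁴ − d_i⁴)/64 = π(30.2⁴ − 26.80⁴)/64 = 1.551×10^4 mm⁴
I = 1.551×10^-8 m⁴
Required critical load P_cr = n·P = 1.6 × 140 = 224.0 kN = 2.240×10^5 N
From P_cr = π²EI/(K·L)²:  L = (1/K)·√(π²EI/P_cr) = (1/0.5)·√(π²×2.06×10^11×1.551×10^-8/2.240×10^5)
L = 0.750 m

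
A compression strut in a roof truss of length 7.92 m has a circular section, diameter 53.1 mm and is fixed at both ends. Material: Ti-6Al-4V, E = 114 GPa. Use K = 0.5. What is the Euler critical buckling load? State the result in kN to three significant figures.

I = πd⁴/64 = π×53.1⁴/64 = 3.903×10^5 mm⁴
I = 3.903×10^5 mm⁴ = 3.903×10^-7 m⁴
Effective length L_e = K·L = 0.5 × 7.92 = 3.960 m
P_cr = π²EI / L_e² = π² × 114×10⁹ × 3.903×10^-7 / 3.960² = 2.800×10^4 N

P_cr ≈ 28.0 kN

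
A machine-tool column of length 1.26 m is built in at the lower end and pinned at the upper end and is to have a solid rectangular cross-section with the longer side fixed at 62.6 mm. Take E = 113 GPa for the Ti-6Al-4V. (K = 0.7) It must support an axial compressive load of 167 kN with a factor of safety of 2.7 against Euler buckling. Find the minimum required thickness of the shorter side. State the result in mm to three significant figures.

Required P_cr = n·P = 2.7 × 167 = 450.9 kN
L_e = K·L = 0.7 × 1.26 = 0.8820 m
Required I = P_cr·L_e²/(π²E) = 4.509×10^5 × 0.8820² / (π² × 1.13×10^11) = 3.145×10^-7 m⁴
I_req = 3.145×10^5 mm⁴
Rectangle, weak axis: I_min = h·b³/12 with h = 62.6 mm fixed  ⇒  b = (12I/h)^(1/3) = 39.2 mm

b ≈ 39.2 mm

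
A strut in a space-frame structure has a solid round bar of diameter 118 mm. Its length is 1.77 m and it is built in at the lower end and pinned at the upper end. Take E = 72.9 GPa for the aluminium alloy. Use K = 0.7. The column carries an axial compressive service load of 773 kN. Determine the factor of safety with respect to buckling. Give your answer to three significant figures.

n ≈ 5.77

I = πd⁴/64 = π×118⁴/64 = 9.517×10^6 mm⁴
I = 9.517×10^6 mm⁴ = 9.517×10^-6 m⁴
Effective length L_e = K·L = 0.7 × 1.77 = 1.239 m
P_cr = π²EI / L_e² = π² × 72.9×10⁹ × 9.517×10^-6 / 1.239² = 4.460×10^6 N
Factor of safety n = P_cr / P = 4460.5 / 773 = 5.77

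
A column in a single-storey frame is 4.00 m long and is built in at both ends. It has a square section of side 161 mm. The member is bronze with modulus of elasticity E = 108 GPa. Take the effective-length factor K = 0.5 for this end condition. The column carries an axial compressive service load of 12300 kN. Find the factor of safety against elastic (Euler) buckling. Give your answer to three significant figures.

I = a⁴/12 = 161⁴/12 = 5.599×10^7 mm⁴
I = 5.599×10^7 mm⁴ = 5.599×10^-5 m⁴
Effective length L_e = K·L = 0.5 × 4.00 = 2.000 m
P_cr = π²EI / L_e² = π² × 108×10⁹ × 5.599×10^-5 / 2.000² = 1.492×10^7 N
Factor of safety n = P_cr / P = 14921 / 12300 = 1.21

n ≈ 1.21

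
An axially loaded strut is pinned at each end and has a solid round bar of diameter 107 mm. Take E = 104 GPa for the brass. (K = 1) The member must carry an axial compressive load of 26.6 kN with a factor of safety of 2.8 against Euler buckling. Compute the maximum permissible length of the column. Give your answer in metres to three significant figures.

I = πd⁴/64 = π×107⁴/64 = 6.434×10^6 mm⁴
I = 6.434×10^-6 m⁴
Required critical load P_cr = n·P = 2.8 × 26.6 = 74.48 kN = 7.448×10^4 N
From P_cr = π²EI/(K·L)²:  L = (1/K)·√(π²EI/P_cr) = (1/1)·√(π²×1.04×10^11×6.434×10^-6/7.448×10^4)
L = 9.42 m

L_max ≈ 9.42 m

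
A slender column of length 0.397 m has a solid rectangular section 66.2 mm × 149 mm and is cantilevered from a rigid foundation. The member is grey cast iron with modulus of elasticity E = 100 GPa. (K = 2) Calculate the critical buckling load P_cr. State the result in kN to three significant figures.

Buckling occurs about the weak axis: I_min = h·b³/12 with b = 66.2 mm (the shorter side).
I_min = 149×66.2³/12 = 3.602×10^6 mm⁴
I = 3.602×10^6 mm⁴ = 3.602×10^-6 m⁴
Effective length L_e = K·L = 2 × 0.397 = 0.7940 m
P_cr = π²EI / L_e² = π² × 100×10⁹ × 3.602×10^-6 / 0.7940² = 5.639×10^6 N

P_cr ≈ 5640 kN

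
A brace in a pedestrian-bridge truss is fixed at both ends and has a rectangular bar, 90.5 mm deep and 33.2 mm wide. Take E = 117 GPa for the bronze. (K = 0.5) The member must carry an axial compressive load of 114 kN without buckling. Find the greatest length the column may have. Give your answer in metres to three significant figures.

Buckling occurs about the weak axis: I_min = h·b³/12 with b = 33.2 mm (the shorter side).
I_min = 90.5×33.2³/12 = 2.760×10^5 mm⁴
I = 2.760×10^-7 m⁴
At the buckling limit P_cr = P = 1.140×10^5 N
From P_cr = π²EI/(K·L)²:  L = (1/K)·√(π²EI/P_cr) = (1/0.5)·√(π²×1.17×10^11×2.760×10^-7/1.140×10^5)
L = 3.34 m

L_max ≈ 3.34 m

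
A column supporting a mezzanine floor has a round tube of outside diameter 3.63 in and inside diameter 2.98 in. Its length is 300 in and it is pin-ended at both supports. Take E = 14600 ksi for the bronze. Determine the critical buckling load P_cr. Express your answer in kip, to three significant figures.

d_o = 3.63 in, d_i = 2.98 in
I = π(d_o⁴ − d_i⁴)/64 = π(3.63⁴ − 2.980⁴)/64 = 4.652 in⁴
Effective length L_e = K·L = 1 × 300 = 300.0 in
P_cr = π²EI / L_e² = π² × 14600×10³ × 4.652 / 300.0² = 7.448×10^3 lb

P_cr ≈ 7.45 kip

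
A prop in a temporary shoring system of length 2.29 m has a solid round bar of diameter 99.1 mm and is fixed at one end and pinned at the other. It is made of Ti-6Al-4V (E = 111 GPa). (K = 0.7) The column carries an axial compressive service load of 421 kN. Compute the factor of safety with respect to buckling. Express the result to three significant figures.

I = πd⁴/64 = π×99.1⁴/64 = 4.734×10^6 mm⁴
I = 4.734×10^6 mm⁴ = 4.734×10^-6 m⁴
Effective length L_e = K·L = 0.7 × 2.29 = 1.603 m
P_cr = π²EI / L_e² = π² × 111×10⁹ × 4.734×10^-6 / 1.603² = 2.018×10^6 N
Factor of safety n = P_cr / P = 2018.5 / 421 = 4.79

n ≈ 4.79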